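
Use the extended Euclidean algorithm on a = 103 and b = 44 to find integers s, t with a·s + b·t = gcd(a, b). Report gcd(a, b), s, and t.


Euclidean algorithm on (103, 44) — divide until remainder is 0:
  103 = 2 · 44 + 15
  44 = 2 · 15 + 14
  15 = 1 · 14 + 1
  14 = 14 · 1 + 0
gcd(103, 44) = 1.
Track Bezout coefficients alongside the remainders: start with r₀ = 103 = a·1 + b·0 (s = 1, t = 0) and r₁ = 44 = a·0 + b·1 (s = 0, t = 1); each new remainder r_{k+1} = r_{k-1} − q_k·r_k inherits s_{k+1} = s_{k-1} − q_k·s_k, t_{k+1} = t_{k-1} − q_k·t_k, so r_k = a·s_k + b·t_k at every step:
  q = 2: r = 15, s = 1 − 2·0 = 1, t = 0 − 2·1 = -2  (check: 103·1 + 44·(-2) = 15)
  q = 2: r = 14, s = 0 − 2·1 = -2, t = 1 − 2·(-2) = 5  (check: 103·(-2) + 44·5 = 14)
  q = 1: r = 1, s = 1 − 1·(-2) = 3, t = -2 − 1·5 = -7  (check: 103·3 + 44·(-7) = 1)
The row with r = 1 (the gcd) gives the Bezout coefficients s = 3, t = -7.
Result: 103 · (3) + 44 · (-7) = 1.

gcd(103, 44) = 1; s = 3, t = -7 (check: 103·3 + 44·(-7) = 1).


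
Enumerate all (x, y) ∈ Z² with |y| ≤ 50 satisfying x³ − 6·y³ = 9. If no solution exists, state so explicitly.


The equation is x³ - 6y³ = 9. For fixed y, x³ = 6·y³ + 9, so a solution requires the RHS to be a perfect cube.
Strategy: iterate y from -50 to 50, compute RHS = 6·y³ + 9, and check whether it is a (positive or negative) perfect cube.
Check small values of y:
  y = 0: RHS = 9 is not a perfect cube.
  y = 1: RHS = 15 is not a perfect cube.
  y = -1: RHS = 3 is not a perfect cube.
  y = 2: RHS = 57 is not a perfect cube.
  y = -2: RHS = -39 is not a perfect cube.
  y = 3: RHS = 171 is not a perfect cube.
  y = -3: RHS = -153 is not a perfect cube.
Continuing the search up to |y| = 50 finds no solutions either.
No (x, y) in the scanned range satisfies the equation.

No integer solutions with |y| ≤ 50.


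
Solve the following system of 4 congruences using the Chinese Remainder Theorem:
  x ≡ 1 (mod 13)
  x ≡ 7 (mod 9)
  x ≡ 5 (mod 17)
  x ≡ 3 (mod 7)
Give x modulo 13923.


Product of moduli M = 13 · 9 · 17 · 7 = 13923.
Merge one congruence at a time:
  Start: x ≡ 1 (mod 13).
  Combine with x ≡ 7 (mod 9); new modulus lcm = 117.
    Write x = 1 + 13·t and substitute into x ≡ 7 (mod 9): 13·t ≡ 7 − 1 = 6 (mod 9).
    Reduce coefficients mod 9: 4·t ≡ 6 (mod 9).
    The inverse of 4 mod 9 is 7 (since 4·7 = 28 = 3·9 + 1), so t ≡ 7·6 = 42 ≡ 6 (mod 9).
    Then x = 1 + 13·6 = 79, valid modulo lcm(13, 9) = 117: x ≡ 79 (mod 117).
  Combine with x ≡ 5 (mod 17); new modulus lcm = 1989.
    Write x = 79 + 117·t and substitute into x ≡ 5 (mod 17): 117·t ≡ 5 − 79 = -74 (mod 17).
    Reduce coefficients mod 17: 15·t ≡ 11 (mod 17).
    The inverse of 15 mod 17 is 8 (since 15·8 = 120 = 7·17 + 1), so t ≡ 8·11 = 88 ≡ 3 (mod 17).
    Then x = 79 + 117·3 = 430, valid modulo lcm(117, 17) = 1989: x ≡ 430 (mod 1989).
  Combine with x ≡ 3 (mod 7); new modulus lcm = 13923.
    Write x = 430 + 1989·t and substitute into x ≡ 3 (mod 7): 1989·t ≡ 3 − 430 = -427 (mod 7).
    Reduce coefficients mod 7: 1·t ≡ 0 (mod 7).
    So t ≡ 0 (mod 7).
    Then x = 430 + 1989·0 = 430, valid modulo lcm(1989, 7) = 13923: x ≡ 430 (mod 13923).
Verify against each original: 430 mod 13 = 1, 430 mod 9 = 7, 430 mod 17 = 5, 430 mod 7 = 3.

x ≡ 430 (mod 13923).


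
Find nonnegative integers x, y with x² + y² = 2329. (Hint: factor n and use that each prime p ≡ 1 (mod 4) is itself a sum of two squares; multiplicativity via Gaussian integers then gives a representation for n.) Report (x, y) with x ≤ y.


Step 1: Factor n = 2329 = 17 · 137.
Step 2: Check the mod-4 condition on each prime factor: 17 ≡ 1 (mod 4), exponent 1; 137 ≡ 1 (mod 4), exponent 1.
All primes ≡ 3 (mod 4) appear to even exponent (or don't appear), so by the two-squares theorem n IS expressible as a sum of two squares.
Step 3: Build a representation. Here n = 17 · 137 is a product of primes ≡ 1 (mod 4). Each prime p ≡ 1 (mod 4) is itself a sum of two squares; find a² by testing p − a² for a perfect square:
  17: 17 − 1² = 16 = 4² ⇒ 17 = 1² + 4².
  137: 137 − 1² = 136, 137 − 2² = 133, 137 − 3² = 128, 137 − 4² = 121 = 11² ⇒ 137 = 4² + 11².
  Combine using the Brahmagupta–Fibonacci identity (a² + b²)(c² + d²) = (ac − bd)² + (ad + bc)² = (ac + bd)² + (ad − bc)²:
  17 · 137 = 2329: from (1² + 4²)(4² + 11²), take (1·4 − 4·11, 1·11 + 4·4) = (4 − 44, 11 + 16) = (-40, 27); dropping signs (only squares matter) gives (40, 27); check 40² + 27² = 1600 + 729 = 2329 ✓.
Step 4: Order so x ≤ y and verify: 27² + 40² = 729 + 1600 = 2329 = n. ✓

n = 2329 = 27² + 40² (one valid representation with x ≤ y).


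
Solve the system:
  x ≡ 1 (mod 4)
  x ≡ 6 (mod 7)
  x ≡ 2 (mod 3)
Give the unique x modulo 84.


Moduli 4, 7, 3 are pairwise coprime; by CRT there is a unique solution modulo M = 4 · 7 · 3 = 84.
Solve pairwise, accumulating the modulus:
  Start with x ≡ 1 (mod 4).
  Combine with x ≡ 6 (mod 7): since gcd(4, 7) = 1, we get a unique residue mod 28.
    Write x = 1 + 4·t and substitute into x ≡ 6 (mod 7): 4·t ≡ 6 − 1 = 5 (mod 7).
    The inverse of 4 mod 7 is 2 (since 4·2 = 8 = 1·7 + 1), so t ≡ 2·5 = 10 ≡ 3 (mod 7).
    Then x = 1 + 4·3 = 13, valid modulo lcm(4, 7) = 28: x ≡ 13 (mod 28).
  Combine with x ≡ 2 (mod 3): since gcd(28, 3) = 1, we get a unique residue mod 84.
    Write x = 13 + 28·t and substitute into x ≡ 2 (mod 3): 28·t ≡ 2 − 13 = -11 (mod 3).
    Reduce coefficients mod 3: 1·t ≡ 1 (mod 3).
    So t ≡ 1 (mod 3).
    Then x = 13 + 28·1 = 41, valid modulo lcm(28, 3) = 84: x ≡ 41 (mod 84).
Verify: 41 mod 4 = 1 ✓, 41 mod 7 = 6 ✓, 41 mod 3 = 2 ✓.

x ≡ 41 (mod 84).


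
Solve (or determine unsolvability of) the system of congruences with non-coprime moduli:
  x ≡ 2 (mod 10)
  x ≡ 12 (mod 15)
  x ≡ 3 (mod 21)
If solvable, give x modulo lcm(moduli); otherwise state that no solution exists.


Moduli 10, 15, 21 are not pairwise coprime, so CRT works modulo lcm(m_i) when all pairwise compatibility conditions hold.
Pairwise compatibility: gcd(m_i, m_j) must divide a_i - a_j for every pair.
Merge one congruence at a time:
  Start: x ≡ 2 (mod 10).
  Combine with x ≡ 12 (mod 15): gcd(10, 15) = 5; 12 - 2 = 10, which IS divisible by 5, so compatible.
    Write x = 2 + 10·t and substitute into x ≡ 12 (mod 15): 10·t ≡ 12 − 2 = 10 (mod 15).
    Divide the congruence (and modulus) by g = 5: 2·t ≡ 2 (mod 3).
    The inverse of 2 mod 3 is 2 (since 2·2 = 4 = 1·3 + 1), so t ≡ 2·2 = 4 ≡ 1 (mod 3).
    Then x = 2 + 10·1 = 12, valid modulo lcm(10, 15) = 30: x ≡ 12 (mod 30).
  Combine with x ≡ 3 (mod 21): gcd(30, 21) = 3; 3 - 12 = -9, which IS divisible by 3, so compatible.
    Write x = 12 + 30·t and substitute into x ≡ 3 (mod 21): 30·t ≡ 3 − 12 = -9 (mod 21).
    Divide the congruence (and modulus) by g = 3: 10·t ≡ -3 (mod 7).
    Reduce coefficients mod 7: 3·t ≡ 4 (mod 7).
    The inverse of 3 mod 7 is 5 (since 3·5 = 15 = 2·7 + 1), so t ≡ 5·4 = 20 ≡ 6 (mod 7).
    Then x = 12 + 30·6 = 192, valid modulo lcm(30, 21) = 210: x ≡ 192 (mod 210).
Verify: 192 mod 10 = 2, 192 mod 15 = 12, 192 mod 21 = 3.

x ≡ 192 (mod 210).


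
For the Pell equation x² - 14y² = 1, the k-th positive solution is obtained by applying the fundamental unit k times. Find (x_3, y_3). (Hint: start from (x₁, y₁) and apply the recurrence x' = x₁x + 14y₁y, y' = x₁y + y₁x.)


Step 1: Find the fundamental solution (x₁, y₁) of x² - 14y² = 1.
  Expand √14 as a continued fraction. a₀ = ⌊√14⌋ = 3; iterate m_{k+1} = d_k·a_k − m_k, d_{k+1} = (14 − m_{k+1}²)/d_k, a_{k+1} = ⌊(a₀ + m_{k+1})/d_{k+1}⌋ (starting m₀ = 0, d₀ = 1), with convergents p_k = a_k·p_{k-1} + p_{k-2}, q_k = a_k·q_{k-1} + q_{k-2} (p₋₁ = 1, q₋₁ = 0):
  k = 0: a₀ = 3; p₀/q₀ = 3/1; p₀² − 14·q₀² = 9 − 14 = -5.
  k = 1: m = 3, d = 5, a = ⌊(3 + 3)/5⌋ = 1; p/q = (1·3 + 1)/(1·1 + 0) = 4/1; p² − 14·q² = 16 − 14 = 2.
  k = 2: m = 2, d = 2, a = ⌊(3 + 2)/2⌋ = 2; p/q = (2·4 + 3)/(2·1 + 1) = 11/3; p² − 14·q² = 121 − 126 = -5.
  k = 3: m = 2, d = 5, a = ⌊(3 + 2)/5⌋ = 1; p/q = (1·11 + 4)/(1·3 + 1) = 15/4; p² − 14·q² = 225 − 224 = 1.
  The first convergent with p² − 14·q² = 1 gives the fundamental solution (x₁, y₁) = (15, 4).
Step 2: Apply the recurrence (x_{n+1}, y_{n+1}) = (x₁x_n + 14y₁y_n, x₁y_n + y₁x_n) repeatedly.
  From (x_1, y_1) = (15, 4): x_2 = 15·15 + 14·4·4 = 449; y_2 = 15·4 + 4·15 = 120.
  From (x_2, y_2) = (449, 120): x_3 = 15·449 + 14·4·120 = 13455; y_3 = 15·120 + 4·449 = 3596.
Step 3: Verify x_3² - 14·y_3² = 181037025 - 181037024 = 1 (should be 1). ✓

(x_1, y_1) = (15, 4); (x_3, y_3) = (13455, 3596).


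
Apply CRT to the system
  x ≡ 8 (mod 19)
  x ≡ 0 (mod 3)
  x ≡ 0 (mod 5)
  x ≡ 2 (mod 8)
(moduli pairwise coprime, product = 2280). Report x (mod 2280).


Product of moduli M = 19 · 3 · 5 · 8 = 2280.
Merge one congruence at a time:
  Start: x ≡ 8 (mod 19).
  Combine with x ≡ 0 (mod 3); new modulus lcm = 57.
    Write x = 8 + 19·t and substitute into x ≡ 0 (mod 3): 19·t ≡ 0 − 8 = -8 (mod 3).
    Reduce coefficients mod 3: 1·t ≡ 1 (mod 3).
    So t ≡ 1 (mod 3).
    Then x = 8 + 19·1 = 27, valid modulo lcm(19, 3) = 57: x ≡ 27 (mod 57).
  Combine with x ≡ 0 (mod 5); new modulus lcm = 285.
    Write x = 27 + 57·t and substitute into x ≡ 0 (mod 5): 57·t ≡ 0 − 27 = -27 (mod 5).
    Reduce coefficients mod 5: 2·t ≡ 3 (mod 5).
    The inverse of 2 mod 5 is 3 (since 2·3 = 6 = 1·5 + 1), so t ≡ 3·3 = 9 ≡ 4 (mod 5).
    Then x = 27 + 57·4 = 255, valid modulo lcm(57, 5) = 285: x ≡ 255 (mod 285).
  Combine with x ≡ 2 (mod 8); new modulus lcm = 2280.
    Write x = 255 + 285·t and substitute into x ≡ 2 (mod 8): 285·t ≡ 2 − 255 = -253 (mod 8).
    Reduce coefficients mod 8: 5·t ≡ 3 (mod 8).
    The inverse of 5 mod 8 is 5 (since 5·5 = 25 = 3·8 + 1), so t ≡ 5·3 = 15 ≡ 7 (mod 8).
    Then x = 255 + 285·7 = 2250, valid modulo lcm(285, 8) = 2280: x ≡ 2250 (mod 2280).
Verify against each original: 2250 mod 19 = 8, 2250 mod 3 = 0, 2250 mod 5 = 0, 2250 mod 8 = 2.

x ≡ 2250 (mod 2280).


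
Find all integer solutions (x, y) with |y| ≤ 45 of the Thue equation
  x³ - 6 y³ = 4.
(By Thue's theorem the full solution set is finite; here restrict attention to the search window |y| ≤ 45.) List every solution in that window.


The equation is x³ - 6y³ = 4. For fixed y, x³ = 6·y³ + 4, so a solution requires the RHS to be a perfect cube.
Strategy: iterate y from -45 to 45, compute RHS = 6·y³ + 4, and check whether it is a (positive or negative) perfect cube.
Check small values of y:
  y = 0: RHS = 4 is not a perfect cube.
  y = 1: RHS = 10 is not a perfect cube.
  y = -1: RHS = -2 is not a perfect cube.
  y = 2: RHS = 52 is not a perfect cube.
  y = -2: RHS = -44 is not a perfect cube.
  y = 3: RHS = 166 is not a perfect cube.
  y = -3: RHS = -158 is not a perfect cube.
Continuing the search up to |y| = 45 finds no solutions either.
No (x, y) in the scanned range satisfies the equation.

No integer solutions with |y| ≤ 45.


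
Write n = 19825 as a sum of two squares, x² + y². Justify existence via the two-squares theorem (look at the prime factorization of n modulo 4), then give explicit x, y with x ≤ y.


Step 1: Factor n = 19825 = 5^2 · 13 · 61.
Step 2: Check the mod-4 condition on each prime factor: 5 ≡ 1 (mod 4), exponent 2; 13 ≡ 1 (mod 4), exponent 1; 61 ≡ 1 (mod 4), exponent 1.
All primes ≡ 3 (mod 4) appear to even exponent (or don't appear), so by the two-squares theorem n IS expressible as a sum of two squares.
Step 3: Build a representation. Group n = k² · m with k = 5 and m = 13 · 61 = 793 (a product of primes ≡ 1 (mod 4)); a representation of m scales to one of n via (k·x)² + (k·y)² = k²(x² + y²). Each prime p ≡ 1 (mod 4) is itself a sum of two squares; find a² by testing p − a² for a perfect square:
  13: 13 − 1² = 12, 13 − 2² = 9 = 3² ⇒ 13 = 2² + 3².
  61: 61 − 1² = 60, 61 − 2² = 57, 61 − 3² = 52, 61 − 4² = 45, 61 − 5² = 36 = 6² ⇒ 61 = 5² + 6².
  Combine using the Brahmagupta–Fibonacci identity (a² + b²)(c² + d²) = (ac − bd)² + (ad + bc)² = (ac + bd)² + (ad − bc)²:
  13 · 61 = 793: from (2² + 3²)(5² + 6²), take (2·5 − 3·6, 2·6 + 3·5) = (10 − 18, 12 + 15) = (-8, 27); dropping signs (only squares matter) gives (8, 27); check 8² + 27² = 64 + 729 = 793 ✓.
  Scale by k = 5: (5·8, 5·27) = (40, 135).
Step 4: Order so x ≤ y and verify: 40² + 135² = 1600 + 18225 = 19825 = n. ✓

n = 19825 = 40² + 135² (one valid representation with x ≤ y).


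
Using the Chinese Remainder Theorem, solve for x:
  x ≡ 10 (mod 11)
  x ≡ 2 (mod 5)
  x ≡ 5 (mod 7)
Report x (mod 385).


Moduli 11, 5, 7 are pairwise coprime; by CRT there is a unique solution modulo M = 11 · 5 · 7 = 385.
Solve pairwise, accumulating the modulus:
  Start with x ≡ 10 (mod 11).
  Combine with x ≡ 2 (mod 5): since gcd(11, 5) = 1, we get a unique residue mod 55.
    Write x = 10 + 11·t and substitute into x ≡ 2 (mod 5): 11·t ≡ 2 − 10 = -8 (mod 5).
    Reduce coefficients mod 5: 1·t ≡ 2 (mod 5).
    So t ≡ 2 (mod 5).
    Then x = 10 + 11·2 = 32, valid modulo lcm(11, 5) = 55: x ≡ 32 (mod 55).
  Combine with x ≡ 5 (mod 7): since gcd(55, 7) = 1, we get a unique residue mod 385.
    Write x = 32 + 55·t and substitute into x ≡ 5 (mod 7): 55·t ≡ 5 − 32 = -27 (mod 7).
    Reduce coefficients mod 7: 6·t ≡ 1 (mod 7).
    The inverse of 6 mod 7 is 6 (since 6·6 = 36 = 5·7 + 1), so t ≡ 6·1 = 6 ≡ 6 (mod 7).
    Then x = 32 + 55·6 = 362, valid modulo lcm(55, 7) = 385: x ≡ 362 (mod 385).
Verify: 362 mod 11 = 10 ✓, 362 mod 5 = 2 ✓, 362 mod 7 = 5 ✓.

x ≡ 362 (mod 385).


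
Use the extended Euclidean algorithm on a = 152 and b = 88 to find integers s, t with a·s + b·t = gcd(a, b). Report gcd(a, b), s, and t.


Euclidean algorithm on (152, 88) — divide until remainder is 0:
  152 = 1 · 88 + 64
  88 = 1 · 64 + 24
  64 = 2 · 24 + 16
  24 = 1 · 16 + 8
  16 = 2 · 8 + 0
gcd(152, 88) = 8.
Track Bezout coefficients alongside the remainders: start with r₀ = 152 = a·1 + b·0 (s = 1, t = 0) and r₁ = 88 = a·0 + b·1 (s = 0, t = 1); each new remainder r_{k+1} = r_{k-1} − q_k·r_k inherits s_{k+1} = s_{k-1} − q_k·s_k, t_{k+1} = t_{k-1} − q_k·t_k, so r_k = a·s_k + b·t_k at every step:
  q = 1: r = 64, s = 1 − 1·0 = 1, t = 0 − 1·1 = -1  (check: 152·1 + 88·(-1) = 64)
  q = 1: r = 24, s = 0 − 1·1 = -1, t = 1 − 1·(-1) = 2  (check: 152·(-1) + 88·2 = 24)
  q = 2: r = 16, s = 1 − 2·(-1) = 3, t = -1 − 2·2 = -5  (check: 152·3 + 88·(-5) = 16)
  q = 1: r = 8, s = -1 − 1·3 = -4, t = 2 − 1·(-5) = 7  (check: 152·(-4) + 88·7 = 8)
The row with r = 8 (the gcd) gives the Bezout coefficients s = -4, t = 7.
Result: 152 · (-4) + 88 · (7) = 8.

gcd(152, 88) = 8; s = -4, t = 7 (check: 152·(-4) + 88·7 = 8).


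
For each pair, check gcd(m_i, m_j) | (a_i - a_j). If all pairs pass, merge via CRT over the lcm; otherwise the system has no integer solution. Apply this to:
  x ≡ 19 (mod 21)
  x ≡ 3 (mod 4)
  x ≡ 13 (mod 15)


Moduli 21, 4, 15 are not pairwise coprime, so CRT works modulo lcm(m_i) when all pairwise compatibility conditions hold.
Pairwise compatibility: gcd(m_i, m_j) must divide a_i - a_j for every pair.
Merge one congruence at a time:
  Start: x ≡ 19 (mod 21).
  Combine with x ≡ 3 (mod 4): gcd(21, 4) = 1; 3 - 19 = -16, which IS divisible by 1, so compatible.
    Write x = 19 + 21·t and substitute into x ≡ 3 (mod 4): 21·t ≡ 3 − 19 = -16 (mod 4).
    Reduce coefficients mod 4: 1·t ≡ 0 (mod 4).
    So t ≡ 0 (mod 4).
    Then x = 19 + 21·0 = 19, valid modulo lcm(21, 4) = 84: x ≡ 19 (mod 84).
  Combine with x ≡ 13 (mod 15): gcd(84, 15) = 3; 13 - 19 = -6, which IS divisible by 3, so compatible.
    Write x = 19 + 84·t and substitute into x ≡ 13 (mod 15): 84·t ≡ 13 − 19 = -6 (mod 15).
    Divide the congruence (and modulus) by g = 3: 28·t ≡ -2 (mod 5).
    Reduce coefficients mod 5: 3·t ≡ 3 (mod 5).
    The inverse of 3 mod 5 is 2 (since 3·2 = 6 = 1·5 + 1), so t ≡ 2·3 = 6 ≡ 1 (mod 5).
    Then x = 19 + 84·1 = 103, valid modulo lcm(84, 15) = 420: x ≡ 103 (mod 420).
Verify: 103 mod 21 = 19, 103 mod 4 = 3, 103 mod 15 = 13.

x ≡ 103 (mod 420).


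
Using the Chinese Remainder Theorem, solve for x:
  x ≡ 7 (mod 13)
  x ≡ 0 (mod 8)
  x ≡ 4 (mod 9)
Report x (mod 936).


Moduli 13, 8, 9 are pairwise coprime; by CRT there is a unique solution modulo M = 13 · 8 · 9 = 936.
Solve pairwise, accumulating the modulus:
  Start with x ≡ 7 (mod 13).
  Combine with x ≡ 0 (mod 8): since gcd(13, 8) = 1, we get a unique residue mod 104.
    Write x = 7 + 13·t and substitute into x ≡ 0 (mod 8): 13·t ≡ 0 − 7 = -7 (mod 8).
    Reduce coefficients mod 8: 5·t ≡ 1 (mod 8).
    The inverse of 5 mod 8 is 5 (since 5·5 = 25 = 3·8 + 1), so t ≡ 5·1 = 5 ≡ 5 (mod 8).
    Then x = 7 + 13·5 = 72, valid modulo lcm(13, 8) = 104: x ≡ 72 (mod 104).
  Combine with x ≡ 4 (mod 9): since gcd(104, 9) = 1, we get a unique residue mod 936.
    Write x = 72 + 104·t and substitute into x ≡ 4 (mod 9): 104·t ≡ 4 − 72 = -68 (mod 9).
    Reduce coefficients mod 9: 5·t ≡ 4 (mod 9).
    The inverse of 5 mod 9 is 2 (since 5·2 = 10 = 1·9 + 1), so t ≡ 2·4 = 8 ≡ 8 (mod 9).
    Then x = 72 + 104·8 = 904, valid modulo lcm(104, 9) = 936: x ≡ 904 (mod 936).
Verify: 904 mod 13 = 7 ✓, 904 mod 8 = 0 ✓, 904 mod 9 = 4 ✓.

x ≡ 904 (mod 936).


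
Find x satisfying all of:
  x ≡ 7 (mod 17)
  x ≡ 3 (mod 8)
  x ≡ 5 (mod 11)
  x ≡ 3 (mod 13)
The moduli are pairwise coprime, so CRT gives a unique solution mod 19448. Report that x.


Product of moduli M = 17 · 8 · 11 · 13 = 19448.
Merge one congruence at a time:
  Start: x ≡ 7 (mod 17).
  Combine with x ≡ 3 (mod 8); new modulus lcm = 136.
    Write x = 7 + 17·t and substitute into x ≡ 3 (mod 8): 17·t ≡ 3 − 7 = -4 (mod 8).
    Reduce coefficients mod 8: 1·t ≡ 4 (mod 8).
    So t ≡ 4 (mod 8).
    Then x = 7 + 17·4 = 75, valid modulo lcm(17, 8) = 136: x ≡ 75 (mod 136).
  Combine with x ≡ 5 (mod 11); new modulus lcm = 1496.
    Write x = 75 + 136·t and substitute into x ≡ 5 (mod 11): 136·t ≡ 5 − 75 = -70 (mod 11).
    Reduce coefficients mod 11: 4·t ≡ 7 (mod 11).
    The inverse of 4 mod 11 is 3 (since 4·3 = 12 = 1·11 + 1), so t ≡ 3·7 = 21 ≡ 10 (mod 11).
    Then x = 75 + 136·10 = 1435, valid modulo lcm(136, 11) = 1496: x ≡ 1435 (mod 1496).
  Combine with x ≡ 3 (mod 13); new modulus lcm = 19448.
    Write x = 1435 + 1496·t and substitute into x ≡ 3 (mod 13): 1496·t ≡ 3 − 1435 = -1432 (mod 13).
    Reduce coefficients mod 13: 1·t ≡ 11 (mod 13).
    So t ≡ 11 (mod 13).
    Then x = 1435 + 1496·11 = 17891, valid modulo lcm(1496, 13) = 19448: x ≡ 17891 (mod 19448).
Verify against each original: 17891 mod 17 = 7, 17891 mod 8 = 3, 17891 mod 11 = 5, 17891 mod 13 = 3.

x ≡ 17891 (mod 19448).


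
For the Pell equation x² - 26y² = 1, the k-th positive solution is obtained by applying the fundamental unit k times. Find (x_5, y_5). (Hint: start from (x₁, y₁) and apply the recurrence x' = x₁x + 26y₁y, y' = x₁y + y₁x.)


Step 1: Find the fundamental solution (x₁, y₁) of x² - 26y² = 1.
  Expand √26 as a continued fraction. a₀ = ⌊√26⌋ = 5; iterate m_{k+1} = d_k·a_k − m_k, d_{k+1} = (26 − m_{k+1}²)/d_k, a_{k+1} = ⌊(a₀ + m_{k+1})/d_{k+1}⌋ (starting m₀ = 0, d₀ = 1), with convergents p_k = a_k·p_{k-1} + p_{k-2}, q_k = a_k·q_{k-1} + q_{k-2} (p₋₁ = 1, q₋₁ = 0):
  k = 0: a₀ = 5; p₀/q₀ = 5/1; p₀² − 26·q₀² = 25 − 26 = -1.
  k = 1: m = 5, d = 1, a = ⌊(5 + 5)/1⌋ = 10; p/q = (10·5 + 1)/(10·1 + 0) = 51/10; p² − 26·q² = 2601 − 2600 = 1.
  The first convergent with p² − 26·q² = 1 gives the fundamental solution (x₁, y₁) = (51, 10).
Step 2: Apply the recurrence (x_{n+1}, y_{n+1}) = (x₁x_n + 26y₁y_n, x₁y_n + y₁x_n) repeatedly.
  From (x_1, y_1) = (51, 10): x_2 = 51·51 + 26·10·10 = 5201; y_2 = 51·10 + 10·51 = 1020.
  From (x_2, y_2) = (5201, 1020): x_3 = 51·5201 + 26·10·1020 = 530451; y_3 = 51·1020 + 10·5201 = 104030.
  From (x_3, y_3) = (530451, 104030): x_4 = 51·530451 + 26·10·104030 = 54100801; y_4 = 51·104030 + 10·530451 = 10610040.
  From (x_4, y_4) = (54100801, 10610040): x_5 = 51·54100801 + 26·10·10610040 = 5517751251; y_5 = 51·10610040 + 10·54100801 = 1082120050.
Step 3: Verify x_5² - 26·y_5² = 30445578867912065001 - 30445578867912065000 = 1 (should be 1). ✓

(x_1, y_1) = (51, 10); (x_5, y_5) = (5517751251, 1082120050).


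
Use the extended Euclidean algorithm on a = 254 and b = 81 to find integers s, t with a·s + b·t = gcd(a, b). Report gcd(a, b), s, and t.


Euclidean algorithm on (254, 81) — divide until remainder is 0:
  254 = 3 · 81 + 11
  81 = 7 · 11 + 4
  11 = 2 · 4 + 3
  4 = 1 · 3 + 1
  3 = 3 · 1 + 0
gcd(254, 81) = 1.
Track Bezout coefficients alongside the remainders: start with r₀ = 254 = a·1 + b·0 (s = 1, t = 0) and r₁ = 81 = a·0 + b·1 (s = 0, t = 1); each new remainder r_{k+1} = r_{k-1} − q_k·r_k inherits s_{k+1} = s_{k-1} − q_k·s_k, t_{k+1} = t_{k-1} − q_k·t_k, so r_k = a·s_k + b·t_k at every step:
  q = 3: r = 11, s = 1 − 3·0 = 1, t = 0 − 3·1 = -3  (check: 254·1 + 81·(-3) = 11)
  q = 7: r = 4, s = 0 − 7·1 = -7, t = 1 − 7·(-3) = 22  (check: 254·(-7) + 81·22 = 4)
  q = 2: r = 3, s = 1 − 2·(-7) = 15, t = -3 − 2·22 = -47  (check: 254·15 + 81·(-47) = 3)
  q = 1: r = 1, s = -7 − 1·15 = -22, t = 22 − 1·(-47) = 69  (check: 254·(-22) + 81·69 = 1)
The row with r = 1 (the gcd) gives the Bezout coefficients s = -22, t = 69.
Result: 254 · (-22) + 81 · (69) = 1.

gcd(254, 81) = 1; s = -22, t = 69 (check: 254·(-22) + 81·69 = 1).


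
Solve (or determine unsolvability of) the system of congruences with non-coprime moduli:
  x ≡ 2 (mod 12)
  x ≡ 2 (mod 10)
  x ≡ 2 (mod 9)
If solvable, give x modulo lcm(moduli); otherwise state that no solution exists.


Moduli 12, 10, 9 are not pairwise coprime, so CRT works modulo lcm(m_i) when all pairwise compatibility conditions hold.
Pairwise compatibility: gcd(m_i, m_j) must divide a_i - a_j for every pair.
Merge one congruence at a time:
  Start: x ≡ 2 (mod 12).
  Combine with x ≡ 2 (mod 10): gcd(12, 10) = 2; 2 - 2 = 0, which IS divisible by 2, so compatible.
    Write x = 2 + 12·t and substitute into x ≡ 2 (mod 10): 12·t ≡ 2 − 2 = 0 (mod 10).
    Divide the congruence (and modulus) by g = 2: 6·t ≡ 0 (mod 5).
    Reduce coefficients mod 5: 1·t ≡ 0 (mod 5).
    So t ≡ 0 (mod 5).
    Then x = 2 + 12·0 = 2, valid modulo lcm(12, 10) = 60: x ≡ 2 (mod 60).
  Combine with x ≡ 2 (mod 9): gcd(60, 9) = 3; 2 - 2 = 0, which IS divisible by 3, so compatible.
    Write x = 2 + 60·t and substitute into x ≡ 2 (mod 9): 60·t ≡ 2 − 2 = 0 (mod 9).
    Divide the congruence (and modulus) by g = 3: 20·t ≡ 0 (mod 3).
    Reduce coefficients mod 3: 2·t ≡ 0 (mod 3).
    The inverse of 2 mod 3 is 2 (since 2·2 = 4 = 1·3 + 1), so t ≡ 2·0 = 0 ≡ 0 (mod 3).
    Then x = 2 + 60·0 = 2, valid modulo lcm(60, 9) = 180: x ≡ 2 (mod 180).
Verify: 2 mod 12 = 2, 2 mod 10 = 2, 2 mod 9 = 2.

x ≡ 2 (mod 180).


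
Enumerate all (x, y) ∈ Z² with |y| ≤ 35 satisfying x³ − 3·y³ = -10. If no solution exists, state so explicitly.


The equation is x³ - 3y³ = -10. For fixed y, x³ = 3·y³ − 10, so a solution requires the RHS to be a perfect cube.
Strategy: iterate y from -35 to 35, compute RHS = 3·y³ − 10, and check whether it is a (positive or negative) perfect cube.
Check small values of y:
  y = 0: RHS = -10 is not a perfect cube.
  y = 1: RHS = -7 is not a perfect cube.
  y = -1: RHS = -13 is not a perfect cube.
  y = 2: RHS = 14 is not a perfect cube.
  y = -2: RHS = -34 is not a perfect cube.
  y = 3: RHS = 71 is not a perfect cube.
  y = -3: RHS = -91 is not a perfect cube.
Continuing, at y = -9: RHS = -2197 = (-13)³ ⇒ x = -13 works.
Searching the remaining y in |y| ≤ 35 finds no further solutions.
Collected solutions: (-13, -9).

Solutions (with |y| ≤ 35): (-13, -9).


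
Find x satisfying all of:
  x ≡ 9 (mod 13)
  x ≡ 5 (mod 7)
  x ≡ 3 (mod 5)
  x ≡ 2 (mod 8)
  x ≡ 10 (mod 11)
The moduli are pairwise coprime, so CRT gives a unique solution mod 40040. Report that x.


Product of moduli M = 13 · 7 · 5 · 8 · 11 = 40040.
Merge one congruence at a time:
  Start: x ≡ 9 (mod 13).
  Combine with x ≡ 5 (mod 7); new modulus lcm = 91.
    Write x = 9 + 13·t and substitute into x ≡ 5 (mod 7): 13·t ≡ 5 − 9 = -4 (mod 7).
    Reduce coefficients mod 7: 6·t ≡ 3 (mod 7).
    The inverse of 6 mod 7 is 6 (since 6·6 = 36 = 5·7 + 1), so t ≡ 6·3 = 18 ≡ 4 (mod 7).
    Then x = 9 + 13·4 = 61, valid modulo lcm(13, 7) = 91: x ≡ 61 (mod 91).
  Combine with x ≡ 3 (mod 5); new modulus lcm = 455.
    Write x = 61 + 91·t and substitute into x ≡ 3 (mod 5): 91·t ≡ 3 − 61 = -58 (mod 5).
    Reduce coefficients mod 5: 1·t ≡ 2 (mod 5).
    So t ≡ 2 (mod 5).
    Then x = 61 + 91·2 = 243, valid modulo lcm(91, 5) = 455: x ≡ 243 (mod 455).
  Combine with x ≡ 2 (mod 8); new modulus lcm = 3640.
    Write x = 243 + 455·t and substitute into x ≡ 2 (mod 8): 455·t ≡ 2 − 243 = -241 (mod 8).
    Reduce coefficients mod 8: 7·t ≡ 7 (mod 8).
    The inverse of 7 mod 8 is 7 (since 7·7 = 49 = 6·8 + 1), so t ≡ 7·7 = 49 ≡ 1 (mod 8).
    Then x = 243 + 455·1 = 698, valid modulo lcm(455, 8) = 3640: x ≡ 698 (mod 3640).
  Combine with x ≡ 10 (mod 11); new modulus lcm = 40040.
    Write x = 698 + 3640·t and substitute into x ≡ 10 (mod 11): 3640·t ≡ 10 − 698 = -688 (mod 11).
    Reduce coefficients mod 11: 10·t ≡ 5 (mod 11).
    The inverse of 10 mod 11 is 10 (since 10·10 = 100 = 9·11 + 1), so t ≡ 10·5 = 50 ≡ 6 (mod 11).
    Then x = 698 + 3640·6 = 22538, valid modulo lcm(3640, 11) = 40040: x ≡ 22538 (mod 40040).
Verify against each original: 22538 mod 13 = 9, 22538 mod 7 = 5, 22538 mod 5 = 3, 22538 mod 8 = 2, 22538 mod 11 = 10.

x ≡ 22538 (mod 40040).


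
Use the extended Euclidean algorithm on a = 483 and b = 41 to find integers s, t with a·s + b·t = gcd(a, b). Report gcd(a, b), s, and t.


Euclidean algorithm on (483, 41) — divide until remainder is 0:
  483 = 11 · 41 + 32
  41 = 1 · 32 + 9
  32 = 3 · 9 + 5
  9 = 1 · 5 + 4
  5 = 1 · 4 + 1
  4 = 4 · 1 + 0
gcd(483, 41) = 1.
Track Bezout coefficients alongside the remainders: start with r₀ = 483 = a·1 + b·0 (s = 1, t = 0) and r₁ = 41 = a·0 + b·1 (s = 0, t = 1); each new remainder r_{k+1} = r_{k-1} − q_k·r_k inherits s_{k+1} = s_{k-1} − q_k·s_k, t_{k+1} = t_{k-1} − q_k·t_k, so r_k = a·s_k + b·t_k at every step:
  q = 11: r = 32, s = 1 − 11·0 = 1, t = 0 − 11·1 = -11  (check: 483·1 + 41·(-11) = 32)
  q = 1: r = 9, s = 0 − 1·1 = -1, t = 1 − 1·(-11) = 12  (check: 483·(-1) + 41·12 = 9)
  q = 3: r = 5, s = 1 − 3·(-1) = 4, t = -11 − 3·12 = -47  (check: 483·4 + 41·(-47) = 5)
  q = 1: r = 4, s = -1 − 1·4 = -5, t = 12 − 1·(-47) = 59  (check: 483·(-5) + 41·59 = 4)
  q = 1: r = 1, s = 4 − 1·(-5) = 9, t = -47 − 1·59 = -106  (check: 483·9 + 41·(-106) = 1)
The row with r = 1 (the gcd) gives the Bezout coefficients s = 9, t = -106.
Result: 483 · (9) + 41 · (-106) = 1.

gcd(483, 41) = 1; s = 9, t = -106 (check: 483·9 + 41·(-106) = 1).


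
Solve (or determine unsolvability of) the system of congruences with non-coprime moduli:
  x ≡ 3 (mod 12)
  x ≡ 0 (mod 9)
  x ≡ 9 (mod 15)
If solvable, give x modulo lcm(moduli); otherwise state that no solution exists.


Moduli 12, 9, 15 are not pairwise coprime, so CRT works modulo lcm(m_i) when all pairwise compatibility conditions hold.
Pairwise compatibility: gcd(m_i, m_j) must divide a_i - a_j for every pair.
Merge one congruence at a time:
  Start: x ≡ 3 (mod 12).
  Combine with x ≡ 0 (mod 9): gcd(12, 9) = 3; 0 - 3 = -3, which IS divisible by 3, so compatible.
    Write x = 3 + 12·t and substitute into x ≡ 0 (mod 9): 12·t ≡ 0 − 3 = -3 (mod 9).
    Divide the congruence (and modulus) by g = 3: 4·t ≡ -1 (mod 3).
    Reduce coefficients mod 3: 1·t ≡ 2 (mod 3).
    So t ≡ 2 (mod 3).
    Then x = 3 + 12·2 = 27, valid modulo lcm(12, 9) = 36: x ≡ 27 (mod 36).
  Combine with x ≡ 9 (mod 15): gcd(36, 15) = 3; 9 - 27 = -18, which IS divisible by 3, so compatible.
    Write x = 27 + 36·t and substitute into x ≡ 9 (mod 15): 36·t ≡ 9 − 27 = -18 (mod 15).
    Divide the congruence (and modulus) by g = 3: 12·t ≡ -6 (mod 5).
    Reduce coefficients mod 5: 2·t ≡ 4 (mod 5).
    The inverse of 2 mod 5 is 3 (since 2·3 = 6 = 1·5 + 1), so t ≡ 3·4 = 12 ≡ 2 (mod 5).
    Then x = 27 + 36·2 = 99, valid modulo lcm(36, 15) = 180: x ≡ 99 (mod 180).
Verify: 99 mod 12 = 3, 99 mod 9 = 0, 99 mod 15 = 9.

x ≡ 99 (mod 180).


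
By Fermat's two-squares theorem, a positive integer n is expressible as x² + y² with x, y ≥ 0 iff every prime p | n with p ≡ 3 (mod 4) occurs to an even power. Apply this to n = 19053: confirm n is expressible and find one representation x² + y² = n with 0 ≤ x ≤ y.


Step 1: Factor n = 19053 = 3^2 · 29 · 73.
Step 2: Check the mod-4 condition on each prime factor: 3 ≡ 3 (mod 4), exponent 2 (must be even); 29 ≡ 1 (mod 4), exponent 1; 73 ≡ 1 (mod 4), exponent 1.
All primes ≡ 3 (mod 4) appear to even exponent (or don't appear), so by the two-squares theorem n IS expressible as a sum of two squares.
Step 3: Build a representation. Group n = k² · m with k = 3 and m = 29 · 73 = 2117 (a product of primes ≡ 1 (mod 4)); a representation of m scales to one of n via (k·x)² + (k·y)² = k²(x² + y²). Each prime p ≡ 1 (mod 4) is itself a sum of two squares; find a² by testing p − a² for a perfect square:
  29: 29 − 1² = 28, 29 − 2² = 25 = 5² ⇒ 29 = 2² + 5².
  73: 73 − 1² = 72, 73 − 2² = 69, 73 − 3² = 64 = 8² ⇒ 73 = 3² + 8².
  Combine using the Brahmagupta–Fibonacci identity (a² + b²)(c² + d²) = (ac − bd)² + (ad + bc)² = (ac + bd)² + (ad − bc)²:
  29 · 73 = 2117: from (2² + 5²)(3² + 8²), take (2·3 − 5·8, 2·8 + 5·3) = (6 − 40, 16 + 15) = (-34, 31); dropping signs (only squares matter) gives (34, 31); check 34² + 31² = 1156 + 961 = 2117 ✓.
  Scale by k = 3: (3·34, 3·31) = (102, 93).
Step 4: Order so x ≤ y and verify: 93² + 102² = 8649 + 10404 = 19053 = n. ✓

n = 19053 = 93² + 102² (one valid representation with x ≤ y).


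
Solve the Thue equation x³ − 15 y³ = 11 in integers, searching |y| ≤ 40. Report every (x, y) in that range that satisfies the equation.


The equation is x³ - 15y³ = 11. For fixed y, x³ = 15·y³ + 11, so a solution requires the RHS to be a perfect cube.
Strategy: iterate y from -40 to 40, compute RHS = 15·y³ + 11, and check whether it is a (positive or negative) perfect cube.
Check small values of y:
  y = 0: RHS = 11 is not a perfect cube.
  y = 1: RHS = 26 is not a perfect cube.
  y = -1: RHS = -4 is not a perfect cube.
  y = 2: RHS = 131 is not a perfect cube.
  y = -2: RHS = -109 is not a perfect cube.
  y = 3: RHS = 416 is not a perfect cube.
  y = -3: RHS = -394 is not a perfect cube.
Continuing the search up to |y| = 40 finds no solutions either.
No (x, y) in the scanned range satisfies the equation.

No integer solutions with |y| ≤ 40.


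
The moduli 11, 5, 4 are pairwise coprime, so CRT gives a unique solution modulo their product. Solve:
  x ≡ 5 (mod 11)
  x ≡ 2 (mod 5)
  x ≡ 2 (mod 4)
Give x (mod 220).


Moduli 11, 5, 4 are pairwise coprime; by CRT there is a unique solution modulo M = 11 · 5 · 4 = 220.
Solve pairwise, accumulating the modulus:
  Start with x ≡ 5 (mod 11).
  Combine with x ≡ 2 (mod 5): since gcd(11, 5) = 1, we get a unique residue mod 55.
    Write x = 5 + 11·t and substitute into x ≡ 2 (mod 5): 11·t ≡ 2 − 5 = -3 (mod 5).
    Reduce coefficients mod 5: 1·t ≡ 2 (mod 5).
    So t ≡ 2 (mod 5).
    Then x = 5 + 11·2 = 27, valid modulo lcm(11, 5) = 55: x ≡ 27 (mod 55).
  Combine with x ≡ 2 (mod 4): since gcd(55, 4) = 1, we get a unique residue mod 220.
    Write x = 27 + 55·t and substitute into x ≡ 2 (mod 4): 55·t ≡ 2 − 27 = -25 (mod 4).
    Reduce coefficients mod 4: 3·t ≡ 3 (mod 4).
    The inverse of 3 mod 4 is 3 (since 3·3 = 9 = 2·4 + 1), so t ≡ 3·3 = 9 ≡ 1 (mod 4).
    Then x = 27 + 55·1 = 82, valid modulo lcm(55, 4) = 220: x ≡ 82 (mod 220).
Verify: 82 mod 11 = 5 ✓, 82 mod 5 = 2 ✓, 82 mod 4 = 2 ✓.

x ≡ 82 (mod 220).


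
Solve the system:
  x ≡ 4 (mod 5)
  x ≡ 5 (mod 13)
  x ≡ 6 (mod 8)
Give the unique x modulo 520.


Moduli 5, 13, 8 are pairwise coprime; by CRT there is a unique solution modulo M = 5 · 13 · 8 = 520.
Solve pairwise, accumulating the modulus:
  Start with x ≡ 4 (mod 5).
  Combine with x ≡ 5 (mod 13): since gcd(5, 13) = 1, we get a unique residue mod 65.
    Write x = 4 + 5·t and substitute into x ≡ 5 (mod 13): 5·t ≡ 5 − 4 = 1 (mod 13).
    The inverse of 5 mod 13 is 8 (since 5·8 = 40 = 3·13 + 1), so t ≡ 8·1 = 8 ≡ 8 (mod 13).
    Then x = 4 + 5·8 = 44, valid modulo lcm(5, 13) = 65: x ≡ 44 (mod 65).
  Combine with x ≡ 6 (mod 8): since gcd(65, 8) = 1, we get a unique residue mod 520.
    Write x = 44 + 65·t and substitute into x ≡ 6 (mod 8): 65·t ≡ 6 − 44 = -38 (mod 8).
    Reduce coefficients mod 8: 1·t ≡ 2 (mod 8).
    So t ≡ 2 (mod 8).
    Then x = 44 + 65·2 = 174, valid modulo lcm(65, 8) = 520: x ≡ 174 (mod 520).
Verify: 174 mod 5 = 4 ✓, 174 mod 13 = 5 ✓, 174 mod 8 = 6 ✓.

x ≡ 174 (mod 520).


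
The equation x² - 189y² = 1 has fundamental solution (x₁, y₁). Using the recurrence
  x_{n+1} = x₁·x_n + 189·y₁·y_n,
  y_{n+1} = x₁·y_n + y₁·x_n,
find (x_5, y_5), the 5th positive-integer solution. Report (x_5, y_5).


Step 1: Find the fundamental solution (x₁, y₁) of x² - 189y² = 1.
  Expand √189 as a continued fraction. a₀ = ⌊√189⌋ = 13; iterate m_{k+1} = d_k·a_k − m_k, d_{k+1} = (189 − m_{k+1}²)/d_k, a_{k+1} = ⌊(a₀ + m_{k+1})/d_{k+1}⌋ (starting m₀ = 0, d₀ = 1), with convergents p_k = a_k·p_{k-1} + p_{k-2}, q_k = a_k·q_{k-1} + q_{k-2} (p₋₁ = 1, q₋₁ = 0):
  k = 0: a₀ = 13; p₀/q₀ = 13/1; p₀² − 189·q₀² = 169 − 189 = -20.
  k = 1: m = 13, d = 20, a = ⌊(13 + 13)/20⌋ = 1; p/q = (1·13 + 1)/(1·1 + 0) = 14/1; p² − 189·q² = 196 − 189 = 7.
  k = 2: m = 7, d = 7, a = ⌊(13 + 7)/7⌋ = 2; p/q = (2·14 + 13)/(2·1 + 1) = 41/3; p² − 189·q² = 1681 − 1701 = -20.
  k = 3: m = 7, d = 20, a = ⌊(13 + 7)/20⌋ = 1; p/q = (1·41 + 14)/(1·3 + 1) = 55/4; p² − 189·q² = 3025 − 3024 = 1.
  The first convergent with p² − 189·q² = 1 gives the fundamental solution (x₁, y₁) = (55, 4).
Step 2: Apply the recurrence (x_{n+1}, y_{n+1}) = (x₁x_n + 189y₁y_n, x₁y_n + y₁x_n) repeatedly.
  From (x_1, y_1) = (55, 4): x_2 = 55·55 + 189·4·4 = 6049; y_2 = 55·4 + 4·55 = 440.
  From (x_2, y_2) = (6049, 440): x_3 = 55·6049 + 189·4·440 = 665335; y_3 = 55·440 + 4·6049 = 48396.
  From (x_3, y_3) = (665335, 48396): x_4 = 55·665335 + 189·4·48396 = 73180801; y_4 = 55·48396 + 4·665335 = 5323120.
  From (x_4, y_4) = (73180801, 5323120): x_5 = 55·73180801 + 189·4·5323120 = 8049222775; y_5 = 55·5323120 + 4·73180801 = 585494804.
Step 3: Verify x_5² - 189·y_5² = 64789987281578700625 - 64789987281578700624 = 1 (should be 1). ✓

(x_1, y_1) = (55, 4); (x_5, y_5) = (8049222775, 585494804).


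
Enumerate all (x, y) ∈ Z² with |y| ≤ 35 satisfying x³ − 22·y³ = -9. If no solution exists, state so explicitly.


The equation is x³ - 22y³ = -9. For fixed y, x³ = 22·y³ − 9, so a solution requires the RHS to be a perfect cube.
Strategy: iterate y from -35 to 35, compute RHS = 22·y³ − 9, and check whether it is a (positive or negative) perfect cube.
Check small values of y:
  y = 0: RHS = -9 is not a perfect cube.
  y = 1: RHS = 13 is not a perfect cube.
  y = -1: RHS = -31 is not a perfect cube.
  y = 2: RHS = 167 is not a perfect cube.
  y = -2: RHS = -185 is not a perfect cube.
  y = 3: RHS = 585 is not a perfect cube.
  y = -3: RHS = -603 is not a perfect cube.
Continuing the search up to |y| = 35 finds no solutions either.
No (x, y) in the scanned range satisfies the equation.

No integer solutions with |y| ≤ 35.


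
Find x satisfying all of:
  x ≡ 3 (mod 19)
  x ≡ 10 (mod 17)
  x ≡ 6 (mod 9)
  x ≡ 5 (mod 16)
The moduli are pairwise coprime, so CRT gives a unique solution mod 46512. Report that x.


Product of moduli M = 19 · 17 · 9 · 16 = 46512.
Merge one congruence at a time:
  Start: x ≡ 3 (mod 19).
  Combine with x ≡ 10 (mod 17); new modulus lcm = 323.
    Write x = 3 + 19·t and substitute into x ≡ 10 (mod 17): 19·t ≡ 10 − 3 = 7 (mod 17).
    Reduce coefficients mod 17: 2·t ≡ 7 (mod 17).
    The inverse of 2 mod 17 is 9 (since 2·9 = 18 = 1·17 + 1), so t ≡ 9·7 = 63 ≡ 12 (mod 17).
    Then x = 3 + 19·12 = 231, valid modulo lcm(19, 17) = 323: x ≡ 231 (mod 323).
  Combine with x ≡ 6 (mod 9); new modulus lcm = 2907.
    Write x = 231 + 323·t and substitute into x ≡ 6 (mod 9): 323·t ≡ 6 − 231 = -225 (mod 9).
    Reduce coefficients mod 9: 8·t ≡ 0 (mod 9).
    The inverse of 8 mod 9 is 8 (since 8·8 = 64 = 7·9 + 1), so t ≡ 8·0 = 0 ≡ 0 (mod 9).
    Then x = 231 + 323·0 = 231, valid modulo lcm(323, 9) = 2907: x ≡ 231 (mod 2907).
  Combine with x ≡ 5 (mod 16); new modulus lcm = 46512.
    Write x = 231 + 2907·t and substitute into x ≡ 5 (mod 16): 2907·t ≡ 5 − 231 = -226 (mod 16).
    Reduce coefficients mod 16: 11·t ≡ 14 (mod 16).
    The inverse of 11 mod 16 is 3 (since 11·3 = 33 = 2·16 + 1), so t ≡ 3·14 = 42 ≡ 10 (mod 16).
    Then x = 231 + 2907·10 = 29301, valid modulo lcm(2907, 16) = 46512: x ≡ 29301 (mod 46512).
Verify against each original: 29301 mod 19 = 3, 29301 mod 17 = 10, 29301 mod 9 = 6, 29301 mod 16 = 5.

x ≡ 29301 (mod 46512).


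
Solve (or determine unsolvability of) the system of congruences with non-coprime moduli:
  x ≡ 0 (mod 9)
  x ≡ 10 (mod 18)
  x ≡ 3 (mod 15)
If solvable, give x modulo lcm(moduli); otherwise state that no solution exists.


Moduli 9, 18, 15 are not pairwise coprime, so CRT works modulo lcm(m_i) when all pairwise compatibility conditions hold.
Pairwise compatibility: gcd(m_i, m_j) must divide a_i - a_j for every pair.
Merge one congruence at a time:
  Start: x ≡ 0 (mod 9).
  Combine with x ≡ 10 (mod 18): gcd(9, 18) = 9, and 10 - 0 = 10 is NOT divisible by 9.
    ⇒ system is inconsistent (no integer solution).

No solution (the system is inconsistent).


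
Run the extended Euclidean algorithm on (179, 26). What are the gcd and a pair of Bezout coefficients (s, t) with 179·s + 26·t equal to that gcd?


Euclidean algorithm on (179, 26) — divide until remainder is 0:
  179 = 6 · 26 + 23
  26 = 1 · 23 + 3
  23 = 7 · 3 + 2
  3 = 1 · 2 + 1
  2 = 2 · 1 + 0
gcd(179, 26) = 1.
Track Bezout coefficients alongside the remainders: start with r₀ = 179 = a·1 + b·0 (s = 1, t = 0) and r₁ = 26 = a·0 + b·1 (s = 0, t = 1); each new remainder r_{k+1} = r_{k-1} − q_k·r_k inherits s_{k+1} = s_{k-1} − q_k·s_k, t_{k+1} = t_{k-1} − q_k·t_k, so r_k = a·s_k + b·t_k at every step:
  q = 6: r = 23, s = 1 − 6·0 = 1, t = 0 − 6·1 = -6  (check: 179·1 + 26·(-6) = 23)
  q = 1: r = 3, s = 0 − 1·1 = -1, t = 1 − 1·(-6) = 7  (check: 179·(-1) + 26·7 = 3)
  q = 7: r = 2, s = 1 − 7·(-1) = 8, t = -6 − 7·7 = -55  (check: 179·8 + 26·(-55) = 2)
  q = 1: r = 1, s = -1 − 1·8 = -9, t = 7 − 1·(-55) = 62  (check: 179·(-9) + 26·62 = 1)
The row with r = 1 (the gcd) gives the Bezout coefficients s = -9, t = 62.
Result: 179 · (-9) + 26 · (62) = 1.

gcd(179, 26) = 1; s = -9, t = 62 (check: 179·(-9) + 26·62 = 1).


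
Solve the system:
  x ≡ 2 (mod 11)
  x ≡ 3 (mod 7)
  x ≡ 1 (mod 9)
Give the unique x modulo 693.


Moduli 11, 7, 9 are pairwise coprime; by CRT there is a unique solution modulo M = 11 · 7 · 9 = 693.
Solve pairwise, accumulating the modulus:
  Start with x ≡ 2 (mod 11).
  Combine with x ≡ 3 (mod 7): since gcd(11, 7) = 1, we get a unique residue mod 77.
    Write x = 2 + 11·t and substitute into x ≡ 3 (mod 7): 11·t ≡ 3 − 2 = 1 (mod 7).
    Reduce coefficients mod 7: 4·t ≡ 1 (mod 7).
    The inverse of 4 mod 7 is 2 (since 4·2 = 8 = 1·7 + 1), so t ≡ 2·1 = 2 ≡ 2 (mod 7).
    Then x = 2 + 11·2 = 24, valid modulo lcm(11, 7) = 77: x ≡ 24 (mod 77).
  Combine with x ≡ 1 (mod 9): since gcd(77, 9) = 1, we get a unique residue mod 693.
    Write x = 24 + 77·t and substitute into x ≡ 1 (mod 9): 77·t ≡ 1 − 24 = -23 (mod 9).
    Reduce coefficients mod 9: 5·t ≡ 4 (mod 9).
    The inverse of 5 mod 9 is 2 (since 5·2 = 10 = 1·9 + 1), so t ≡ 2·4 = 8 ≡ 8 (mod 9).
    Then x = 24 + 77·8 = 640, valid modulo lcm(77, 9) = 693: x ≡ 640 (mod 693).
Verify: 640 mod 11 = 2 ✓, 640 mod 7 = 3 ✓, 640 mod 9 = 1 ✓.

x ≡ 640 (mod 693).
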